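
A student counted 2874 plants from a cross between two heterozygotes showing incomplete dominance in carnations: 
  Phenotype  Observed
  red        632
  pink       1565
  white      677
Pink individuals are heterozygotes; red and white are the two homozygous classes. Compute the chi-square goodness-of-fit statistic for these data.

24.212

With incomplete dominance, a heterozygote × heterozygote cross gives a 1:2:1 phenotypic ratio.
Expected counts for N = 2874 under a 1:2:1 ratio (total parts = 4):
  red: 2874 × 1/4 = 718.5
  pink: 2874 × 2/4 = 1437
  white: 2874 × 1/4 = 718.5
χ² = Σ (O − E)² / E
  red: (632 − 718.5)² / 718.5 = 10.4137
  pink: (1565 − 1437)² / 1437 = 11.4015
  white: (677 − 718.5)² / 718.5 = 2.3970
χ² = 10.4137 + 11.4015 + 2.3970 = 24.2122 ≈ 24.212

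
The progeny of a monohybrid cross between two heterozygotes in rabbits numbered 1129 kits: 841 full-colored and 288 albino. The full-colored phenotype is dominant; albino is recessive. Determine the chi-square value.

For a monohybrid cross between heterozygotes with complete dominance, the expected phenotypic ratio is 3:1.
The 3:1 ratio has 4 parts, so with N = 1129 the expected counts are:
  full-colored: 1129 × 3/4 = 846.75
  albino: 1129 × 1/4 = 282.25
χ² = Σ (O − E)² / E
  full-colored: (841 − 846.75)² / 846.75 = 0.0390
  albino: (288 − 282.25)² / 282.25 = 0.1171
χ² = 0.0390 + 0.1171 = 0.1561 ≈ 0.156

0.156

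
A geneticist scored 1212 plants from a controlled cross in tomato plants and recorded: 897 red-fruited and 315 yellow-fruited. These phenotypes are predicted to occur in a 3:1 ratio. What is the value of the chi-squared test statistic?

0.634

Under the 3:1 hypothesis (Σ ratio = 4, N = 1212):
  red-fruited: 1212 × 3/4 = 909
  yellow-fruited: 1212 × 1/4 = 303
χ² = Σ (O − E)² / E
  red-fruited: (897 − 909)² / 909 = 0.1584
  yellow-fruited: (315 − 303)² / 303 = 0.4752
χ² = 0.1584 + 0.4752 = 0.6336 ≈ 0.634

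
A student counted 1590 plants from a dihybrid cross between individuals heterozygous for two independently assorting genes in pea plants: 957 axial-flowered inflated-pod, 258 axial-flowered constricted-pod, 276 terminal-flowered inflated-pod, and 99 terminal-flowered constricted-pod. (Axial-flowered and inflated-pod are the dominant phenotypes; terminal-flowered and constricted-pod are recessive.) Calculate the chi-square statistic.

11.429

A dihybrid F₂ with independent assortment and complete dominance at both loci gives a 9:3:3:1 phenotypic ratio.
Under the 9:3:3:1 hypothesis (Σ ratio = 16, N = 1590):
  axial-flowered inflated-pod: 1590 × 9/16 = 894.375
  axial-flowered constricted-pod: 1590 × 3/16 = 298.125
  terminal-flowered inflated-pod: 1590 × 3/16 = 298.125
  terminal-flowered constricted-pod: 1590 × 1/16 = 99.375
χ² = Σ (O − E)² / E
  axial-flowered inflated-pod: (957 − 894.375)² / 894.375 = 4.3851
  axial-flowered constricted-pod: (258 − 298.125)² / 298.125 = 5.4005
  terminal-flowered inflated-pod: (276 − 298.125)² / 298.125 = 1.6420
  terminal-flowered constricted-pod: (99 − 99.375)² / 99.375 = 0.0014
χ² = 4.3851 + 5.4005 + 1.6420 + 0.0014 = 11.429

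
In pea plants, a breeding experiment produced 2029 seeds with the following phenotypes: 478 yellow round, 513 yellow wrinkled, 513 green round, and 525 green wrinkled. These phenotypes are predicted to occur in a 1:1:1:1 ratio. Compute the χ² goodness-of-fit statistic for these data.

2.438

The 1:1:1:1 ratio has 4 parts, so with N = 2029 the expected counts are:
  yellow round: 2029 × 1/4 = 507.25
  yellow wrinkled: 2029 × 1/4 = 507.25
  green round: 2029 × 1/4 = 507.25
  green wrinkled: 2029 × 1/4 = 507.25
χ² = Σ (O − E)² / E
  yellow round: (478 − 507.25)² / 507.25 = 1.6867
  yellow wrinkled: (513 − 507.25)² / 507.25 = 0.0652
  green round: (513 − 507.25)² / 507.25 = 0.0652
  green wrinkled: (525 − 507.25)² / 507.25 = 0.6211
χ² = 1.6867 + 0.0652 + 0.0652 + 0.6211 = 2.4382 ≈ 2.438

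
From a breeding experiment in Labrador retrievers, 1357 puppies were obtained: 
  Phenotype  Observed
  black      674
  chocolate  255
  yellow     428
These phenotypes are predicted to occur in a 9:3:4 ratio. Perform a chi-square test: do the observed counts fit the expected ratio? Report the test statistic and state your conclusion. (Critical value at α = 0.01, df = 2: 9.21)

Total ratio parts = 16. Expected numbers out of 1357:
  black: 1357 × 9/16 = 763.3125
  chocolate: 1357 × 3/16 = 254.4375
  yellow: 1357 × 4/16 = 339.25
χ² = Σ (O − E)² / E
  black: (674 − 763.3125)² / 763.3125 = 10.4501
  chocolate: (255 − 254.4375)² / 254.4375 = 0.0012
  yellow: (428 − 339.25)² / 339.25 = 23.2176
χ² = 10.4501 + 0.0012 + 23.2176 = 33.6689 ≈ 33.669
Degrees of freedom = 3 − 1 = 2; critical value at α = 0.01 is 9.21.
Since 33.669 > 9.21, we reject the null hypothesis — the data do not fit the 9:3:4 ratio.

33.669; not consistent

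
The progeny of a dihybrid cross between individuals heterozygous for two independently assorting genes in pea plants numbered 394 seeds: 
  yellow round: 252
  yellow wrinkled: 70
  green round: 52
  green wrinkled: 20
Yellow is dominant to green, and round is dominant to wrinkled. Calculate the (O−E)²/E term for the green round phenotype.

A dihybrid F₂ with independent assortment and complete dominance at both loci gives a 9:3:3:1 phenotypic ratio.
The 9:3:3:1 ratio has 16 parts, so with N = 394 the expected counts are:
  yellow round: 394 × 9/16 = 221.625
  yellow wrinkled: 394 × 3/16 = 73.875
  green round: 394 × 3/16 = 73.875
  green wrinkled: 394 × 1/16 = 24.625
Contribution of green round: (52 − 73.875)² / 73.875 = 6.4774

6.477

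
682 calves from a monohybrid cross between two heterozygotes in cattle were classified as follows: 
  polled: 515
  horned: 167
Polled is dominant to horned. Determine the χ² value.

For a monohybrid cross between heterozygotes with complete dominance, the expected phenotypic ratio is 3:1.
Total ratio parts = 4. Expected numbers out of 682:
  polled: 682 × 3/4 = 511.5
  horned: 682 × 1/4 = 170.5
χ² = Σ (O − E)² / E
  polled: (515 − 511.5)² / 511.5 = 0.0239
  horned: (167 − 170.5)² / 170.5 = 0.0718
χ² = 0.0239 + 0.0718 = 0.0957 ≈ 0.096

0.096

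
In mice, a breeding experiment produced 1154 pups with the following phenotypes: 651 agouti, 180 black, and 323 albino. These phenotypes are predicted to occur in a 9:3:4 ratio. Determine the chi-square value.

Total ratio parts = 16. Expected numbers out of 1154:
  agouti: 1154 × 9/16 = 649.125
  black: 1154 × 3/16 = 216.375
  albino: 1154 × 4/16 = 288.5
χ² = Σ (O − E)² / E
  agouti: (651 − 649.125)² / 649.125 = 0.0054
  black: (180 − 216.375)² / 216.375 = 6.1150
  albino: (323 − 288.5)² / 288.5 = 4.1256
χ² = 0.0054 + 6.1150 + 4.1256 = 10.246

10.246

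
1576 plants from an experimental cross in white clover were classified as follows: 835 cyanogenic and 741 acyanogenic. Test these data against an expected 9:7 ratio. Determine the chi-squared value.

6.838

Total ratio parts = 16. Expected numbers out of 1576:
  cyanogenic: 1576 × 9/16 = 886.5
  acyanogenic: 1576 × 7/16 = 689.5
χ² = Σ (O − E)² / E
  cyanogenic: (835 − 886.5)² / 886.5 = 2.9918
  acyanogenic: (741 − 689.5)² / 689.5 = 3.8466
χ² = 2.9918 + 3.8466 = 6.8384 ≈ 6.838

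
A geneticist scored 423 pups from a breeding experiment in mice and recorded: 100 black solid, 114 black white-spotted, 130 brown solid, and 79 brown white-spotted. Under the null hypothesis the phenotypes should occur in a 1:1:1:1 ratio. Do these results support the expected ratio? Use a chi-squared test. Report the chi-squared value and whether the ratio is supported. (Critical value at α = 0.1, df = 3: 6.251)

Total ratio parts = 4. Expected numbers out of 423:
  black solid: 423 × 1/4 = 105.75
  black white-spotted: 423 × 1/4 = 105.75
  brown solid: 423 × 1/4 = 105.75
  brown white-spotted: 423 × 1/4 = 105.75
χ² = Σ (O − E)² / E
  black solid: (100 − 105.75)² / 105.75 = 0.3126
  black white-spotted: (114 − 105.75)² / 105.75 = 0.6436
  brown solid: (130 − 105.75)² / 105.75 = 5.5609
  brown white-spotted: (79 − 105.75)² / 105.75 = 6.7665
χ² = 0.3126 + 0.6436 + 5.5609 + 6.7665 = 13.2836 ≈ 13.284
Degrees of freedom = 4 − 1 = 3; critical value at α = 0.1 is 6.251.
Since 13.284 > 6.251, we reject the null hypothesis — the data do not fit the 1:1:1:1 ratio.

13.284; not consistent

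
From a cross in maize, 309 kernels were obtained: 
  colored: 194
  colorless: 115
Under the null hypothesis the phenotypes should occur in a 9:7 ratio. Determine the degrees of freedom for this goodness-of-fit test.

1

A goodness-of-fit test with 2 phenotype classes has df = 2 − 1 = 1.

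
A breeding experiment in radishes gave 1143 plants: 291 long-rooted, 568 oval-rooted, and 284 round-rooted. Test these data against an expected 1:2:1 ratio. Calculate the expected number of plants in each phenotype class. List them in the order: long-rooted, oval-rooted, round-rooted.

Under the 1:2:1 hypothesis (Σ ratio = 4, N = 1143):
  long-rooted: 1143 × 1/4 = 285.75
  oval-rooted: 1143 × 2/4 = 571.5
  round-rooted: 1143 × 1/4 = 285.75

285.75, 571.5, 285.75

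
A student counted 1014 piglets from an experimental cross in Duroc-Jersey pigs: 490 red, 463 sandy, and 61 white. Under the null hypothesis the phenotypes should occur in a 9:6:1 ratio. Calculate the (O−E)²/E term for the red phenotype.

11.326

Total ratio parts = 16. Expected numbers out of 1014:
  red: 1014 × 9/16 = 570.375
  sandy: 1014 × 6/16 = 380.25
  white: 1014 × 1/16 = 63.375
Contribution of red: (490 − 570.375)² / 570.375 = 11.3261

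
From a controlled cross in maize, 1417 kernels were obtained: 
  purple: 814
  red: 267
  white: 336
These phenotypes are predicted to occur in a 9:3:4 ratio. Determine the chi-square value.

1.307

Total ratio parts = 16. Expected numbers out of 1417:
  purple: 1417 × 9/16 = 797.0625
  red: 1417 × 3/16 = 265.6875
  white: 1417 × 4/16 = 354.25
χ² = Σ (O − E)² / E
  purple: (814 − 797.0625)² / 797.0625 = 0.3599
  red: (267 − 265.6875)² / 265.6875 = 0.0065
  white: (336 − 354.25)² / 354.25 = 0.9402
χ² = 0.3599 + 0.0065 + 0.9402 = 1.3066 ≈ 1.307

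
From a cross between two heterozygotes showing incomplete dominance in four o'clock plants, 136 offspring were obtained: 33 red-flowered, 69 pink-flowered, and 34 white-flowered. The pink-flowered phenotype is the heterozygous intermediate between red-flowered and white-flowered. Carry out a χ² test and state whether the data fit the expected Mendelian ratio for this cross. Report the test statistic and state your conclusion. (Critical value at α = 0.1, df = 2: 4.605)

With incomplete dominance, a heterozygote × heterozygote cross gives a 1:2:1 phenotypic ratio.
Under the 1:2:1 hypothesis (Σ ratio = 4, N = 136):
  red-flowered: 136 × 1/4 = 34
  pink-flowered: 136 × 2/4 = 68
  white-flowered: 136 × 1/4 = 34
χ² = Σ (O − E)² / E
  red-flowered: (33 − 34)² / 34 = 0.0294
  pink-flowered: (69 − 68)² / 68 = 0.0147
  white-flowered: (34 − 34)² / 34 = 0.0000
χ² = 0.0294 + 0.0147 + 0.0000 = 0.0441 ≈ 0.044
Degrees of freedom = 3 − 1 = 2; critical value at α = 0.1 is 4.605.
Since 0.044 < 4.605, we fail to reject the null hypothesis — the data are consistent with the 1:2:1 ratio.

0.044; consistent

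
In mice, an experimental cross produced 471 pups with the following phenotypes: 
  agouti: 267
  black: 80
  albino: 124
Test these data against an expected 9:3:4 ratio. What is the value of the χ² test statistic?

Expected counts for N = 471 under a 9:3:4 ratio (total parts = 16):
  agouti: 471 × 9/16 = 264.9375
  black: 471 × 3/16 = 88.3125
  albino: 471 × 4/16 = 117.75
χ² = Σ (O − E)² / E
  agouti: (267 − 264.9375)² / 264.9375 = 0.0161
  black: (80 − 88.3125)² / 88.3125 = 0.7824
  albino: (124 − 117.75)² / 117.75 = 0.3317
χ² = 0.0161 + 0.7824 + 0.3317 = 1.1302 ≈ 1.130

1.130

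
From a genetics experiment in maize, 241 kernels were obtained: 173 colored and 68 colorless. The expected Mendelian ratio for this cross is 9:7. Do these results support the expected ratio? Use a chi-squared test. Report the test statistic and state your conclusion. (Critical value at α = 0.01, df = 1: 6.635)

Expected counts for N = 241 under a 9:7 ratio (total parts = 16):
  colored: 241 × 9/16 = 135.5625
  colorless: 241 × 7/16 = 105.4375
χ² = Σ (O − E)² / E
  colored: (173 − 135.5625)² / 135.5625 = 10.3389
  colorless: (68 − 105.4375)² / 105.4375 = 13.2929
χ² = 10.3389 + 13.2929 = 23.6318 ≈ 23.632
Degrees of freedom = 2 − 1 = 1; critical value at α = 0.01 is 6.635.
Since 23.632 > 6.635, we reject the null hypothesis — the data do not fit the 9:7 ratio.

23.632; not consistent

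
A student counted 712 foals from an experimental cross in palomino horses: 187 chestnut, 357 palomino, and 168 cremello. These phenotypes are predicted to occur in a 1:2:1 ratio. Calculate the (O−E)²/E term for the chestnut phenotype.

Total ratio parts = 4. Expected numbers out of 712:
  chestnut: 712 × 1/4 = 178
  palomino: 712 × 2/4 = 356
  cremello: 712 × 1/4 = 178
Contribution of chestnut: (187 − 178)² / 178 = 0.4551

0.455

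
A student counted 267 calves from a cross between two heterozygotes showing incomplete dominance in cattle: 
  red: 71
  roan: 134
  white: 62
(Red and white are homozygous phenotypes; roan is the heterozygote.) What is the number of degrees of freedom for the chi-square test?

2

With incomplete dominance, a heterozygote × heterozygote cross gives a 1:2:1 phenotypic ratio.
A goodness-of-fit test with 3 phenotype classes has df = 3 − 1 = 2.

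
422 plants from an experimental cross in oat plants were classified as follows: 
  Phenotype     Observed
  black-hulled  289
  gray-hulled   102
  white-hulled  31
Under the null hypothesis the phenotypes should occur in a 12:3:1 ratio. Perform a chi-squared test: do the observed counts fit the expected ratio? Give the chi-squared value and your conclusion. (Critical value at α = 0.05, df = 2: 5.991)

9.814; not consistent

The 12:3:1 ratio has 16 parts, so with N = 422 the expected counts are:
  black-hulled: 422 × 12/16 = 316.5
  gray-hulled: 422 × 3/16 = 79.125
  white-hulled: 422 × 1/16 = 26.375
χ² = Σ (O − E)² / E
  black-hulled: (289 − 316.5)² / 316.5 = 2.3894
  gray-hulled: (102 − 79.125)² / 79.125 = 6.6132
  white-hulled: (31 − 26.375)² / 26.375 = 0.8110
χ² = 2.3894 + 6.6132 + 0.8110 = 9.8136 ≈ 9.814
Degrees of freedom = 3 − 1 = 2; critical value at α = 0.05 is 5.991.
Since 9.814 > 5.991, we reject the null hypothesis — the data do not fit the 12:3:1 ratio.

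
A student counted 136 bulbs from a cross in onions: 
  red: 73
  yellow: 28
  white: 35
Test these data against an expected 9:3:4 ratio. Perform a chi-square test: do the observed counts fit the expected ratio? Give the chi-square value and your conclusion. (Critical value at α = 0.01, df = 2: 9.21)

Total ratio parts = 16. Expected numbers out of 136:
  red: 136 × 9/16 = 76.5
  yellow: 136 × 3/16 = 25.5
  white: 136 × 4/16 = 34
χ² = Σ (O − E)² / E
  red: (73 − 76.5)² / 76.5 = 0.1601
  yellow: (28 − 25.5)² / 25.5 = 0.2451
  white: (35 − 34)² / 34 = 0.0294
χ² = 0.1601 + 0.2451 + 0.0294 = 0.4346 ≈ 0.435
Degrees of freedom = 3 − 1 = 2; critical value at α = 0.01 is 9.21.
Since 0.435 < 9.21, we fail to reject the null hypothesis — the data are consistent with the 9:3:4 ratio.

0.435; consistent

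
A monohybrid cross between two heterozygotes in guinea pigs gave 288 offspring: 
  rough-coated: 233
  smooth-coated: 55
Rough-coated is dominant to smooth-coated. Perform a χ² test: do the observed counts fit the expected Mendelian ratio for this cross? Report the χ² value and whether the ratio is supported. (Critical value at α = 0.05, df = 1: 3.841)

For a monohybrid cross between heterozygotes with complete dominance, the expected phenotypic ratio is 3:1.
Under the 3:1 hypothesis (Σ ratio = 4, N = 288):
  rough-coated: 288 × 3/4 = 216
  smooth-coated: 288 × 1/4 = 72
χ² = Σ (O − E)² / E
  rough-coated: (233 − 216)² / 216 = 1.3380
  smooth-coated: (55 − 72)² / 72 = 4.0139
χ² = 1.3380 + 4.0139 = 5.3519 ≈ 5.352
Degrees of freedom = 2 − 1 = 1; critical value at α = 0.05 is 3.841.
Since 5.352 > 3.841, we reject the null hypothesis — the data do not fit the 3:1 ratio.

5.352; not consistent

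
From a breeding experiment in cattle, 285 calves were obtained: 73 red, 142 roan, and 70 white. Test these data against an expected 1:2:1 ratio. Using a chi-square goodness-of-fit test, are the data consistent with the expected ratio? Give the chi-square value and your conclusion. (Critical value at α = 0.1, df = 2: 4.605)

Expected counts for N = 285 under a 1:2:1 ratio (total parts = 4):
  red: 285 × 1/4 = 71.25
  roan: 285 × 2/4 = 142.5
  white: 285 × 1/4 = 71.25
χ² = Σ (O − E)² / E
  red: (73 − 71.25)² / 71.25 = 0.0430
  roan: (142 − 142.5)² / 142.5 = 0.0018
  white: (70 − 71.25)² / 71.25 = 0.0219
χ² = 0.0430 + 0.0018 + 0.0219 = 0.0667 ≈ 0.067
Degrees of freedom = 3 − 1 = 2; critical value at α = 0.1 is 4.605.
Since 0.067 < 4.605, we fail to reject the null hypothesis — the data are consistent with the 1:2:1 ratio.

0.067; consistent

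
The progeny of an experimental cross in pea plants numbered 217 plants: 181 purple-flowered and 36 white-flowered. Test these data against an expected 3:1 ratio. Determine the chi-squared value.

The 3:1 ratio has 4 parts, so with N = 217 the expected counts are:
  purple-flowered: 217 × 3/4 = 162.75
  white-flowered: 217 × 1/4 = 54.25
χ² = Σ (O − E)² / E
  purple-flowered: (181 − 162.75)² / 162.75 = 2.0465
  white-flowered: (36 − 54.25)² / 54.25 = 6.1394
χ² = 2.0465 + 6.1394 = 8.1859 ≈ 8.186

8.186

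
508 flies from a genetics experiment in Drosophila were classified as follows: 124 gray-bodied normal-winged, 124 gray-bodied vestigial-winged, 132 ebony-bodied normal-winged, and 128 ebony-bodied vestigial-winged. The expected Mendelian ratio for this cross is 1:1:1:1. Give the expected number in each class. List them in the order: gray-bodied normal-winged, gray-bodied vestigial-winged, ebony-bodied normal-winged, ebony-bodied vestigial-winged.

The 1:1:1:1 ratio has 4 parts, so with N = 508 the expected counts are:
  gray-bodied normal-winged: 508 × 1/4 = 127
  gray-bodied vestigial-winged: 508 × 1/4 = 127
  ebony-bodied normal-winged: 508 × 1/4 = 127
  ebony-bodied vestigial-winged: 508 × 1/4 = 127

127, 127, 127, 127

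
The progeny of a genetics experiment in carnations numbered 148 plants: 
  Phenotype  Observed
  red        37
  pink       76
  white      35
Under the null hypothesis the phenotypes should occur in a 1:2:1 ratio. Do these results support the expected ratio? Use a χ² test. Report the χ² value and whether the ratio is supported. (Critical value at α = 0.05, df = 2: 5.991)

Under the 1:2:1 hypothesis (Σ ratio = 4, N = 148):
  red: 148 × 1/4 = 37
  pink: 148 × 2/4 = 74
  white: 148 × 1/4 = 37
χ² = Σ (O − E)² / E
  red: (37 − 37)² / 37 = 0.0000
  pink: (76 − 74)² / 74 = 0.0541
  white: (35 − 37)² / 37 = 0.1081
χ² = 0.0000 + 0.0541 + 0.1081 = 0.1622 ≈ 0.162
Degrees of freedom = 3 − 1 = 2; critical value at α = 0.05 is 5.991.
Since 0.162 < 5.991, we fail to reject the null hypothesis — the data are consistent with the 1:2:1 ratio.

0.162; consistent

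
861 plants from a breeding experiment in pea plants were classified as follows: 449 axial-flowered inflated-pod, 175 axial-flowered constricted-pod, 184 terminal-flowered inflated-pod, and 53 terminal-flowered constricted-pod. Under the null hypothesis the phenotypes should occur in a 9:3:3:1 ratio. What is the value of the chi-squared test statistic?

6.880

The 9:3:3:1 ratio has 16 parts, so with N = 861 the expected counts are:
  axial-flowered inflated-pod: 861 × 9/16 = 484.3125
  axial-flowered constricted-pod: 861 × 3/16 = 161.4375
  terminal-flowered inflated-pod: 861 × 3/16 = 161.4375
  terminal-flowered constricted-pod: 861 × 1/16 = 53.8125
χ² = Σ (O − E)² / E
  axial-flowered inflated-pod: (449 − 484.3125)² / 484.3125 = 2.5747
  axial-flowered constricted-pod: (175 − 161.4375)² / 161.4375 = 1.1394
  terminal-flowered inflated-pod: (184 − 161.4375)² / 161.4375 = 3.1533
  terminal-flowered constricted-pod: (53 − 53.8125)² / 53.8125 = 0.0123
χ² = 2.5747 + 1.1394 + 3.1533 + 0.0123 = 6.8797 ≈ 6.880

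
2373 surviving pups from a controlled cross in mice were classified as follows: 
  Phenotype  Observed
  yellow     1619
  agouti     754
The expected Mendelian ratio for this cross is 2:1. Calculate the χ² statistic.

Expected counts for N = 2373 under a 2:1 ratio (total parts = 3):
  yellow: 2373 × 2/3 = 1582
  agouti: 2373 × 1/3 = 791
χ² = Σ (O − E)² / E
  yellow: (1619 − 1582)² / 1582 = 0.8654
  agouti: (754 − 791)² / 791 = 1.7307
χ² = 0.8654 + 1.7307 = 2.5961 ≈ 2.596

2.596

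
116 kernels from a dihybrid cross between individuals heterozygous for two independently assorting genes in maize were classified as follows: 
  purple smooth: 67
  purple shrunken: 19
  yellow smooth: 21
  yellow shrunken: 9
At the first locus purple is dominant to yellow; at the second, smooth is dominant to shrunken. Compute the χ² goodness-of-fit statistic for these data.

0.843

A dihybrid F₂ with independent assortment and complete dominance at both loci gives a 9:3:3:1 phenotypic ratio.
The 9:3:3:1 ratio has 16 parts, so with N = 116 the expected counts are:
  purple smooth: 116 × 9/16 = 65.25
  purple shrunken: 116 × 3/16 = 21.75
  yellow smooth: 116 × 3/16 = 21.75
  yellow shrunken: 116 × 1/16 = 7.25
χ² = Σ (O − E)² / E
  purple smooth: (67 − 65.25)² / 65.25 = 0.0469
  purple shrunken: (19 − 21.75)² / 21.75 = 0.3477
  yellow smooth: (21 − 21.75)² / 21.75 = 0.0259
  yellow shrunken: (9 − 7.25)² / 7.25 = 0.4224
χ² = 0.0469 + 0.3477 + 0.0259 + 0.4224 = 0.8429 ≈ 0.843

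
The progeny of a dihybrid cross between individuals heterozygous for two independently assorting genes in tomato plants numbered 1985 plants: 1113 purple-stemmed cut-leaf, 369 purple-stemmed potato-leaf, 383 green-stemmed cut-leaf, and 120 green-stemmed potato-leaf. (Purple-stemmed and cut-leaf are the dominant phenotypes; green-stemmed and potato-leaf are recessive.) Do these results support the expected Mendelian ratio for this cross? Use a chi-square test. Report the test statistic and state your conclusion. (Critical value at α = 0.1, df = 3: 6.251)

A dihybrid F₂ with independent assortment and complete dominance at both loci gives a 9:3:3:1 phenotypic ratio.
The 9:3:3:1 ratio has 16 parts, so with N = 1985 the expected counts are:
  purple-stemmed cut-leaf: 1985 × 9/16 = 1116.5625
  purple-stemmed potato-leaf: 1985 × 3/16 = 372.1875
  green-stemmed cut-leaf: 1985 × 3/16 = 372.1875
  green-stemmed potato-leaf: 1985 × 1/16 = 124.0625
χ² = Σ (O − E)² / E
  purple-stemmed cut-leaf: (1113 − 1116.5625)² / 1116.5625 = 0.0114
  purple-stemmed potato-leaf: (369 − 372.1875)² / 372.1875 = 0.0273
  green-stemmed cut-leaf: (383 − 372.1875)² / 372.1875 = 0.3141
  green-stemmed potato-leaf: (120 − 124.0625)² / 124.0625 = 0.1330
χ² = 0.0114 + 0.0273 + 0.3141 + 0.1330 = 0.4858 ≈ 0.486
Degrees of freedom = 4 − 1 = 3; critical value at α = 0.1 is 6.251.
Since 0.486 < 6.251, we fail to reject the null hypothesis — the data are consistent with the 9:3:3:1 ratio.

0.486; consistent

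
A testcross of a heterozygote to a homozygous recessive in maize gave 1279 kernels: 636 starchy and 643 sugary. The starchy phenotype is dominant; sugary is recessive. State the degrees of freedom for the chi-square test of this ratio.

1

A testcross of a heterozygote (Aa × aa) gives a 1:1 phenotypic ratio.
A goodness-of-fit test with 2 phenotype classes has df = 2 − 1 = 1.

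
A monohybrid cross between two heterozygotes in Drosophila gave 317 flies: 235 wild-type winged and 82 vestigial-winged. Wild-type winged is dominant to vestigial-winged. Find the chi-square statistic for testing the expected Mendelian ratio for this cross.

0.127

For a monohybrid cross between heterozygotes with complete dominance, the expected phenotypic ratio is 3:1.
The 3:1 ratio has 4 parts, so with N = 317 the expected counts are:
  wild-type winged: 317 × 3/4 = 237.75
  vestigial-winged: 317 × 1/4 = 79.25
χ² = Σ (O − E)² / E
  wild-type winged: (235 − 237.75)² / 237.75 = 0.0318
  vestigial-winged: (82 − 79.25)² / 79.25 = 0.0954
χ² = 0.0318 + 0.0954 = 0.1272 ≈ 0.127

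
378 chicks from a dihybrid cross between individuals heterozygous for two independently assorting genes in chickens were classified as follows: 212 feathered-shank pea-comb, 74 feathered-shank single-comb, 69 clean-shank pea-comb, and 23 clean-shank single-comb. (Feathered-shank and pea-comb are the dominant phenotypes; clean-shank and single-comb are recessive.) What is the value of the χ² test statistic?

0.206

A dihybrid F₂ with independent assortment and complete dominance at both loci gives a 9:3:3:1 phenotypic ratio.
The 9:3:3:1 ratio has 16 parts, so with N = 378 the expected counts are:
  feathered-shank pea-comb: 378 × 9/16 = 212.625
  feathered-shank single-comb: 378 × 3/16 = 70.875
  clean-shank pea-comb: 378 × 3/16 = 70.875
  clean-shank single-comb: 378 × 1/16 = 23.625
χ² = Σ (O − E)² / E
  feathered-shank pea-comb: (212 − 212.625)² / 212.625 = 0.0018
  feathered-shank single-comb: (74 − 70.875)² / 70.875 = 0.1378
  clean-shank pea-comb: (69 − 70.875)² / 70.875 = 0.0496
  clean-shank single-comb: (23 − 23.625)² / 23.625 = 0.0165
χ² = 0.0018 + 0.1378 + 0.0496 + 0.0165 = 0.2057 ≈ 0.206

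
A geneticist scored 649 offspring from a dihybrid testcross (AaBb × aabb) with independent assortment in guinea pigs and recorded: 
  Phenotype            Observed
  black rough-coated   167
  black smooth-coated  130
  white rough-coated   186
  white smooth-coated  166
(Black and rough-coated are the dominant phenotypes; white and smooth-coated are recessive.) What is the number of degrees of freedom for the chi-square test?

A dihybrid testcross with independent assortment gives a 1:1:1:1 ratio.
A goodness-of-fit test with 4 phenotype classes has df = 4 − 1 = 3.

3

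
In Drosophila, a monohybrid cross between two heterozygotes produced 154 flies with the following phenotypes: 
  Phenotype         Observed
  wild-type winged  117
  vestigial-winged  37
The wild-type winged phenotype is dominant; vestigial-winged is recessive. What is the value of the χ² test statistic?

0.078

For a monohybrid cross between heterozygotes with complete dominance, the expected phenotypic ratio is 3:1.
Total ratio parts = 4. Expected numbers out of 154:
  wild-type winged: 154 × 3/4 = 115.5
  vestigial-winged: 154 × 1/4 = 38.5
χ² = Σ (O − E)² / E
  wild-type winged: (117 − 115.5)² / 115.5 = 0.0195
  vestigial-winged: (37 − 38.5)² / 38.5 = 0.0584
χ² = 0.0195 + 0.0584 = 0.0779 ≈ 0.078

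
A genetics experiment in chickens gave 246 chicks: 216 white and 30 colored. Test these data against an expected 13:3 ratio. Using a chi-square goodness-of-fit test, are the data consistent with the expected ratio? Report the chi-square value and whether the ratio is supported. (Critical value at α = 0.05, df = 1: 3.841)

The 13:3 ratio has 16 parts, so with N = 246 the expected counts are:
  white: 246 × 13/16 = 199.875
  colored: 246 × 3/16 = 46.125
χ² = Σ (O − E)² / E
  white: (216 − 199.875)² / 199.875 = 1.3009
  colored: (30 − 46.125)² / 46.125 = 5.6372
χ² = 1.3009 + 5.6372 = 6.9381 ≈ 6.938
Degrees of freedom = 2 − 1 = 1; critical value at α = 0.05 is 3.841.
Since 6.938 > 3.841, we reject the null hypothesis — the data do not fit the 13:3 ratio.

6.938; not consistent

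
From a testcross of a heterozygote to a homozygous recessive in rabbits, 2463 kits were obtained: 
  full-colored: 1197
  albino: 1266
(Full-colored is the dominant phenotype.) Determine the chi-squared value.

A testcross of a heterozygote (Aa × aa) gives a 1:1 phenotypic ratio.
Under the 1:1 hypothesis (Σ ratio = 2, N = 2463):
  full-colored: 2463 × 1/2 = 1231.5
  albino: 2463 × 1/2 = 1231.5
χ² = Σ (O − E)² / E
  full-colored: (1197 − 1231.5)² / 1231.5 = 0.9665
  albino: (1266 − 1231.5)² / 1231.5 = 0.9665
χ² = 0.9665 + 0.9665 = 1.933

1.933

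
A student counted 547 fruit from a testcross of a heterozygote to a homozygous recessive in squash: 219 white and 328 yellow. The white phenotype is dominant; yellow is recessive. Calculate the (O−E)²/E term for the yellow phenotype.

10.860

A testcross of a heterozygote (Aa × aa) gives a 1:1 phenotypic ratio.
Total ratio parts = 2. Expected numbers out of 547:
  white: 547 × 1/2 = 273.5
  yellow: 547 × 1/2 = 273.5
Contribution of yellow: (328 − 273.5)² / 273.5 = 10.8601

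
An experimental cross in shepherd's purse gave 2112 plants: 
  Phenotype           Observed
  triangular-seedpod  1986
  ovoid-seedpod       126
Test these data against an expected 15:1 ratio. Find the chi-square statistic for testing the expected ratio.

0.291

Expected counts for N = 2112 under a 15:1 ratio (total parts = 16):
  triangular-seedpod: 2112 × 15/16 = 1980
  ovoid-seedpod: 2112 × 1/16 = 132
χ² = Σ (O − E)² / E
  triangular-seedpod: (1986 − 1980)² / 1980 = 0.0182
  ovoid-seedpod: (126 − 132)² / 132 = 0.2727
χ² = 0.0182 + 0.2727 = 0.2909 ≈ 0.291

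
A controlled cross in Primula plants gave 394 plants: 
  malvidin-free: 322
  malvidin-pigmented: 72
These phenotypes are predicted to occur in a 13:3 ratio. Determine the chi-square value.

Under the 13:3 hypothesis (Σ ratio = 16, N = 394):
  malvidin-free: 394 × 13/16 = 320.125
  malvidin-pigmented: 394 × 3/16 = 73.875
χ² = Σ (O − E)² / E
  malvidin-free: (322 − 320.125)² / 320.125 = 0.0110
  malvidin-pigmented: (72 − 73.875)² / 73.875 = 0.0476
χ² = 0.0110 + 0.0476 = 0.0586 ≈ 0.059

0.059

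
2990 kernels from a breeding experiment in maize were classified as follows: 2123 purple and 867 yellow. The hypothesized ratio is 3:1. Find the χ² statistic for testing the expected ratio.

Under the 3:1 hypothesis (Σ ratio = 4, N = 2990):
  purple: 2990 × 3/4 = 2242.5
  yellow: 2990 × 1/4 = 747.5
χ² = Σ (O − E)² / E
  purple: (2123 − 2242.5)² / 2242.5 = 6.3680
  yellow: (867 − 747.5)² / 747.5 = 19.1040
χ² = 6.3680 + 19.1040 = 25.472

25.472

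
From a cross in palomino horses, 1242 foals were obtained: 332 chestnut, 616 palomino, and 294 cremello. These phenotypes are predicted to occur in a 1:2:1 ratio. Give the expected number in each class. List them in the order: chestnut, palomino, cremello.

Total ratio parts = 4. Expected numbers out of 1242:
  chestnut: 1242 × 1/4 = 310.5
  palomino: 1242 × 2/4 = 621
  cremello: 1242 × 1/4 = 310.5

310.5, 621, 310.5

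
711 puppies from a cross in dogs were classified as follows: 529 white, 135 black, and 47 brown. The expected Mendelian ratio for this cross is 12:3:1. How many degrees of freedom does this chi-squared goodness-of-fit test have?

A goodness-of-fit test with 3 phenotype classes has df = 3 − 1 = 2.

2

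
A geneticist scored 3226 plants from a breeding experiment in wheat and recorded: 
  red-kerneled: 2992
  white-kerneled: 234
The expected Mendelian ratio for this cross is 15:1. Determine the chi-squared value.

The 15:1 ratio has 16 parts, so with N = 3226 the expected counts are:
  red-kerneled: 3226 × 15/16 = 3024.375
  white-kerneled: 3226 × 1/16 = 201.625
χ² = Σ (O − E)² / E
  red-kerneled: (2992 − 3024.375)² / 3024.375 = 0.3466
  white-kerneled: (234 − 201.625)² / 201.625 = 5.1985
χ² = 0.3466 + 5.1985 = 5.5451 ≈ 5.545

5.545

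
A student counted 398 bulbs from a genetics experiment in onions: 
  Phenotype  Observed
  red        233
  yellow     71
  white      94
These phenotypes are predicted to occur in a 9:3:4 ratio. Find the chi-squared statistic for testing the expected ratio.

0.852

Under the 9:3:4 hypothesis (Σ ratio = 16, N = 398):
  red: 398 × 9/16 = 223.875
  yellow: 398 × 3/16 = 74.625
  white: 398 × 4/16 = 99.5
χ² = Σ (O − E)² / E
  red: (233 − 223.875)² / 223.875 = 0.3719
  yellow: (71 − 74.625)² / 74.625 = 0.1761
  white: (94 − 99.5)² / 99.5 = 0.3040
χ² = 0.3719 + 0.1761 + 0.3040 = 0.852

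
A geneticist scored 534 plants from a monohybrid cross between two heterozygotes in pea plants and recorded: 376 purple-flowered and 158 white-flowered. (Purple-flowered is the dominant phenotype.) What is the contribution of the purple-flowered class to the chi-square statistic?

1.499

For a monohybrid cross between heterozygotes with complete dominance, the expected phenotypic ratio is 3:1.
Under the 3:1 hypothesis (Σ ratio = 4, N = 534):
  purple-flowered: 534 × 3/4 = 400.5
  white-flowered: 534 × 1/4 = 133.5
Contribution of purple-flowered: (376 − 400.5)² / 400.5 = 1.4988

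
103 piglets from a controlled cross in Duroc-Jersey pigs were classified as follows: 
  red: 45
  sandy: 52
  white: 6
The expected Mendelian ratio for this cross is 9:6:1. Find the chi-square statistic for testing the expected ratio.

Under the 9:6:1 hypothesis (Σ ratio = 16, N = 103):
  red: 103 × 9/16 = 57.9375
  sandy: 103 × 6/16 = 38.625
  white: 103 × 1/16 = 6.4375
χ² = Σ (O − E)² / E
  red: (45 − 57.9375)² / 57.9375 = 2.8890
  sandy: (52 − 38.625)² / 38.625 = 4.6315
  white: (6 − 6.4375)² / 6.4375 = 0.0297
χ² = 2.8890 + 4.6315 + 0.0297 = 7.5502 ≈ 7.550

7.550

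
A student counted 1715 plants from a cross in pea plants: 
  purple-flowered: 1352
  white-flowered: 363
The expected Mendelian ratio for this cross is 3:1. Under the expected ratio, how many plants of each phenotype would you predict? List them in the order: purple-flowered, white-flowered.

1286.25, 428.75

Total ratio parts = 4. Expected numbers out of 1715:
  purple-flowered: 1715 × 3/4 = 1286.25
  white-flowered: 1715 × 1/4 = 428.75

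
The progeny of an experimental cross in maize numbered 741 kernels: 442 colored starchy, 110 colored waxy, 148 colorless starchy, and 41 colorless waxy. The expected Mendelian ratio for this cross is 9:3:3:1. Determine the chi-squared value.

8.750

Total ratio parts = 16. Expected numbers out of 741:
  colored starchy: 741 × 9/16 = 416.8125
  colored waxy: 741 × 3/16 = 138.9375
  colorless starchy: 741 × 3/16 = 138.9375
  colorless waxy: 741 × 1/16 = 46.3125
χ² = Σ (O − E)² / E
  colored starchy: (442 − 416.8125)² / 416.8125 = 1.5221
  colored waxy: (110 − 138.9375)² / 138.9375 = 6.0270
  colorless starchy: (148 − 138.9375)² / 138.9375 = 0.5911
  colorless waxy: (41 − 46.3125)² / 46.3125 = 0.6094
χ² = 1.5221 + 6.0270 + 0.5911 + 0.6094 = 8.7496 ≈ 8.750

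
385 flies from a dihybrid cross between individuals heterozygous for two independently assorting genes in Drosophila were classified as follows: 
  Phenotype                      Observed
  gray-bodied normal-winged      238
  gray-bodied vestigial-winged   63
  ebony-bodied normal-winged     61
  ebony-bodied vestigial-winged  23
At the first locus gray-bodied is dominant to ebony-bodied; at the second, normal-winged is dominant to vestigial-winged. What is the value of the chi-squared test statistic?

5.072

A dihybrid F₂ with independent assortment and complete dominance at both loci gives a 9:3:3:1 phenotypic ratio.
Expected counts for N = 385 under a 9:3:3:1 ratio (total parts = 16):
  gray-bodied normal-winged: 385 × 9/16 = 216.5625
  gray-bodied vestigial-winged: 385 × 3/16 = 72.1875
  ebony-bodied normal-winged: 385 × 3/16 = 72.1875
  ebony-bodied vestigial-winged: 385 × 1/16 = 24.0625
χ² = Σ (O − E)² / E
  gray-bodied normal-winged: (238 − 216.5625)² / 216.5625 = 2.1221
  gray-bodied vestigial-winged: (63 − 72.1875)² / 72.1875 = 1.1693
  ebony-bodied normal-winged: (61 − 72.1875)² / 72.1875 = 1.7338
  ebony-bodied vestigial-winged: (23 − 24.0625)² / 24.0625 = 0.0469
χ² = 2.1221 + 1.1693 + 1.7338 + 0.0469 = 5.0721 ≈ 5.072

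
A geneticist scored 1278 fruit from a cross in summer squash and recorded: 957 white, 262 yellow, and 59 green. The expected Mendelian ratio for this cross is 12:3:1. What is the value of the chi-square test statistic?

Expected counts for N = 1278 under a 12:3:1 ratio (total parts = 16):
  white: 1278 × 12/16 = 958.5
  yellow: 1278 × 3/16 = 239.625
  green: 1278 × 1/16 = 79.875
χ² = Σ (O − E)² / E
  white: (957 − 958.5)² / 958.5 = 0.0023
  yellow: (262 − 239.625)² / 239.625 = 2.0893
  green: (59 − 79.875)² / 79.875 = 5.4556
χ² = 0.0023 + 2.0893 + 5.4556 = 7.5472 ≈ 7.547

7.547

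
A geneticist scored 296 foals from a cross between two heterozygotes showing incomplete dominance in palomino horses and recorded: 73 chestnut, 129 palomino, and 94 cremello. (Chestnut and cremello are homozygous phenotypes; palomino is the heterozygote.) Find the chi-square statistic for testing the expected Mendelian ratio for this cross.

7.858

With incomplete dominance, a heterozygote × heterozygote cross gives a 1:2:1 phenotypic ratio.
Expected counts for N = 296 under a 1:2:1 ratio (total parts = 4):
  chestnut: 296 × 1/4 = 74
  palomino: 296 × 2/4 = 148
  cremello: 296 × 1/4 = 74
χ² = Σ (O − E)² / E
  chestnut: (73 − 74)² / 74 = 0.0135
  palomino: (129 − 148)² / 148 = 2.4392
  cremello: (94 − 74)² / 74 = 5.4054
χ² = 0.0135 + 2.4392 + 5.4054 = 7.8581 ≈ 7.858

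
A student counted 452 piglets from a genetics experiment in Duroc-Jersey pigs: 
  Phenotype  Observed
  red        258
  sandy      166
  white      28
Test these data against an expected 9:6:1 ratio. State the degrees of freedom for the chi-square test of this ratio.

A goodness-of-fit test with 3 phenotype classes has df = 3 − 1 = 2.

2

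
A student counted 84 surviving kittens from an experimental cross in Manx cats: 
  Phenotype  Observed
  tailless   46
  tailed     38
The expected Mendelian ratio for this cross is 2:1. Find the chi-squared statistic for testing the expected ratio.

5.357

Expected counts for N = 84 under a 2:1 ratio (total parts = 3):
  tailless: 84 × 2/3 = 56
  tailed: 84 × 1/3 = 28
χ² = Σ (O − E)² / E
  tailless: (46 − 56)² / 56 = 1.7857
  tailed: (38 − 28)² / 28 = 3.5714
χ² = 1.7857 + 3.5714 = 5.3571 ≈ 5.357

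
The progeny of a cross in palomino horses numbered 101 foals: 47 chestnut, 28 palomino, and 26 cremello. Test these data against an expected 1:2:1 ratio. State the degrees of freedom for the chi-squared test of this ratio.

A goodness-of-fit test with 3 phenotype classes has df = 3 − 1 = 2.

2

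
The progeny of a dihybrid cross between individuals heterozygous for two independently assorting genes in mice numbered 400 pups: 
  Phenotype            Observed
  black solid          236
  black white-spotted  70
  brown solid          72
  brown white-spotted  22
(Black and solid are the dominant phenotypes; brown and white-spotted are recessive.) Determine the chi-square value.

A dihybrid F₂ with independent assortment and complete dominance at both loci gives a 9:3:3:1 phenotypic ratio.
Under the 9:3:3:1 hypothesis (Σ ratio = 16, N = 400):
  black solid: 400 × 9/16 = 225
  black white-spotted: 400 × 3/16 = 75
  brown solid: 400 × 3/16 = 75
  brown white-spotted: 400 × 1/16 = 25
χ² = Σ (O − E)² / E
  black solid: (236 − 225)² / 225 = 0.5378
  black white-spotted: (70 − 75)² / 75 = 0.3333
  brown solid: (72 − 75)² / 75 = 0.1200
  brown white-spotted: (22 − 25)² / 25 = 0.3600
χ² = 0.5378 + 0.3333 + 0.1200 + 0.3600 = 1.3511 ≈ 1.351

1.351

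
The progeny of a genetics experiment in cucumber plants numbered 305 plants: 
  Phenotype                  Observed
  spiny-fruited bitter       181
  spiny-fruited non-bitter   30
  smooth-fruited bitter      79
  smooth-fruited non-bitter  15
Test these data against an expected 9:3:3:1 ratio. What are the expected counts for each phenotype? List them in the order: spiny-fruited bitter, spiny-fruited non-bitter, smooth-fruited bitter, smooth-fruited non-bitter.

171.5625, 57.1875, 57.1875, 19.0625

Expected counts for N = 305 under a 9:3:3:1 ratio (total parts = 16):
  spiny-fruited bitter: 305 × 9/16 = 171.5625
  spiny-fruited non-bitter: 305 × 3/16 = 57.1875
  smooth-fruited bitter: 305 × 3/16 = 57.1875
  smooth-fruited non-bitter: 305 × 1/16 = 19.0625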